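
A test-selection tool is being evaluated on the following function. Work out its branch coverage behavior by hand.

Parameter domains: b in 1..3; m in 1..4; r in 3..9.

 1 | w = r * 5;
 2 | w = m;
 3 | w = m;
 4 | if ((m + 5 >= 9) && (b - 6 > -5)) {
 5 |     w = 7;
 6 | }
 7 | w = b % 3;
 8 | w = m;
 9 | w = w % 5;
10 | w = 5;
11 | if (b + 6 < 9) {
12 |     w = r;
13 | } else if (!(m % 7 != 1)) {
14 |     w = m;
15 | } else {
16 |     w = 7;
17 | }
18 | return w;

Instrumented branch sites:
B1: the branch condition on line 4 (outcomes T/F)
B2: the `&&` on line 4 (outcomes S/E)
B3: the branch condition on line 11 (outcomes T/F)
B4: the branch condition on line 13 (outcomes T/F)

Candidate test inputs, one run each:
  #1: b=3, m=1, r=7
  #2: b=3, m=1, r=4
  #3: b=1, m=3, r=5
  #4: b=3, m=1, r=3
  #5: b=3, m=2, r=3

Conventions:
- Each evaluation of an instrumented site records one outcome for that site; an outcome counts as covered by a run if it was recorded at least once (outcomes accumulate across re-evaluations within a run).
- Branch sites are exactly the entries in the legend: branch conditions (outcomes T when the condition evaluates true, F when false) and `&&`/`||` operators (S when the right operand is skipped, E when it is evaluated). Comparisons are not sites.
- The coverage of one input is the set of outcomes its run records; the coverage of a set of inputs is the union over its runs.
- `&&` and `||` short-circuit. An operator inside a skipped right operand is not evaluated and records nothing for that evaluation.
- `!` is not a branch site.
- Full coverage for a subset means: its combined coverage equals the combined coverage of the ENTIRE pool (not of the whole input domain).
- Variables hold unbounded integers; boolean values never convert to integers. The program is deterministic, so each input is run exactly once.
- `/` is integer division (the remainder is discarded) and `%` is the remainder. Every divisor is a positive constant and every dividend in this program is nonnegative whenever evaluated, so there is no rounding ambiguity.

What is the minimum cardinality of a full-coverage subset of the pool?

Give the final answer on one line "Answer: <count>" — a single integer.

input #1 (b=3, m=1, r=7): events B2->S, B1->F, B3->F, B4->T; covers B1=F, B2=S, B3=F, B4=T
input #2 (b=3, m=1, r=4): events B2->S, B1->F, B3->F, B4->T; covers B1=F, B2=S, B3=F, B4=T
input #3 (b=1, m=3, r=5): events B2->S, B1->F, B3->T; covers B1=F, B2=S, B3=T
input #4 (b=3, m=1, r=3): events B2->S, B1->F, B3->F, B4->T; covers B1=F, B2=S, B3=F, B4=T
input #5 (b=3, m=2, r=3): events B2->S, B1->F, B3->F, B4->F; covers B1=F, B2=S, B3=F, B4=F
together the pool reaches 6 outcomes: B1=F, B2=S, B3=T, B3=F, B4=T, B4=F
no size-1 subset reaches all 6 outcomes (best union: 4/6)
no size-2 subset reaches all 6 outcomes (best union: 5/6)
the canonical winner is {1, 3, 5}: size 3, full 6-outcome coverage, earliest index list among size-3 covers

Answer: 3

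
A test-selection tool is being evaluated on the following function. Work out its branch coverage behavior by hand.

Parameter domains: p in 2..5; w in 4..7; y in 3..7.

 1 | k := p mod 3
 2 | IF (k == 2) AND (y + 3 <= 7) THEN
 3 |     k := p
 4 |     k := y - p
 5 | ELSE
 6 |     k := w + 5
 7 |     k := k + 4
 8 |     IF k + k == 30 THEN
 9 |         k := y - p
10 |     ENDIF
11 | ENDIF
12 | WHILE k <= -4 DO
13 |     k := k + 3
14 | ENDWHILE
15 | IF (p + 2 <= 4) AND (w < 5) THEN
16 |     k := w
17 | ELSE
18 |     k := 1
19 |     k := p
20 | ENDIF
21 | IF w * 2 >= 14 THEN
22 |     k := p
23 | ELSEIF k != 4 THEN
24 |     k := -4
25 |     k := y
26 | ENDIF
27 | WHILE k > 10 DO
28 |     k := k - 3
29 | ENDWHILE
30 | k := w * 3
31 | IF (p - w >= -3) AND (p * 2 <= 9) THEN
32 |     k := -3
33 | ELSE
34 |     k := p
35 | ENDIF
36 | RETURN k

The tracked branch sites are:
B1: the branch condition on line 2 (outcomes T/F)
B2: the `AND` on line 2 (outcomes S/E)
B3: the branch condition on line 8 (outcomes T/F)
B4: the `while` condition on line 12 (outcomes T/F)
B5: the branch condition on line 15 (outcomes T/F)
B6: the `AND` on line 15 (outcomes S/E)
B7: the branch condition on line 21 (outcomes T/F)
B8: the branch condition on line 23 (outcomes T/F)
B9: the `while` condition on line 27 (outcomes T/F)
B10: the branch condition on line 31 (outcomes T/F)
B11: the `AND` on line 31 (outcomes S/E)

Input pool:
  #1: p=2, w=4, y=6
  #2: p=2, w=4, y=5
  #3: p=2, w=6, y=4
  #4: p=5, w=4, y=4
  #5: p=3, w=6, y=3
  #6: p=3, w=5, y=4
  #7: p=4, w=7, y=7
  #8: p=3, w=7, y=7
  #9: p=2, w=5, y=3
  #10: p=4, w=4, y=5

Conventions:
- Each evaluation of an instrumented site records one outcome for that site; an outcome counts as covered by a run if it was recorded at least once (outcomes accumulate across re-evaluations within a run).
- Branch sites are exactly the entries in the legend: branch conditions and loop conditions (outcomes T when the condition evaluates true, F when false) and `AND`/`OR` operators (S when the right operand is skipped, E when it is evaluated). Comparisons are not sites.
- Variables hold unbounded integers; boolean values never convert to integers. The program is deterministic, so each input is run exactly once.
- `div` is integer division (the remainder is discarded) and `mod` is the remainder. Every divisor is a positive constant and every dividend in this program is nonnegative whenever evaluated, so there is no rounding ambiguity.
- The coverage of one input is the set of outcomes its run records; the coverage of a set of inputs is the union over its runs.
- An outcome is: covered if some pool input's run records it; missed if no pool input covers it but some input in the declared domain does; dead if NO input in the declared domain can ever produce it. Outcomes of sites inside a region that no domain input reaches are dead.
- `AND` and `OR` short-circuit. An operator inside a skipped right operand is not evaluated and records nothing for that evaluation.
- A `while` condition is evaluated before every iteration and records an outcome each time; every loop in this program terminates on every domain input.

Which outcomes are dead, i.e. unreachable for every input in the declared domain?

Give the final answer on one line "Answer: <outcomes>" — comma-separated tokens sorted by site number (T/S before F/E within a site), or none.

exhaustive pass over the 80-input domain:
  B4=T: zero occurrences over every domain input -> dead
  B9=T: zero occurrences over every domain input -> dead
  reachable outcomes have witnesses, e.g. B1=T (e.g. p=2, w=4, y=3), B1=F (e.g. p=2, w=4, y=5), B2=S (e.g. p=3, w=4, y=3), B2=E (e.g. p=2, w=4, y=3)

Answer: B4=T, B9=T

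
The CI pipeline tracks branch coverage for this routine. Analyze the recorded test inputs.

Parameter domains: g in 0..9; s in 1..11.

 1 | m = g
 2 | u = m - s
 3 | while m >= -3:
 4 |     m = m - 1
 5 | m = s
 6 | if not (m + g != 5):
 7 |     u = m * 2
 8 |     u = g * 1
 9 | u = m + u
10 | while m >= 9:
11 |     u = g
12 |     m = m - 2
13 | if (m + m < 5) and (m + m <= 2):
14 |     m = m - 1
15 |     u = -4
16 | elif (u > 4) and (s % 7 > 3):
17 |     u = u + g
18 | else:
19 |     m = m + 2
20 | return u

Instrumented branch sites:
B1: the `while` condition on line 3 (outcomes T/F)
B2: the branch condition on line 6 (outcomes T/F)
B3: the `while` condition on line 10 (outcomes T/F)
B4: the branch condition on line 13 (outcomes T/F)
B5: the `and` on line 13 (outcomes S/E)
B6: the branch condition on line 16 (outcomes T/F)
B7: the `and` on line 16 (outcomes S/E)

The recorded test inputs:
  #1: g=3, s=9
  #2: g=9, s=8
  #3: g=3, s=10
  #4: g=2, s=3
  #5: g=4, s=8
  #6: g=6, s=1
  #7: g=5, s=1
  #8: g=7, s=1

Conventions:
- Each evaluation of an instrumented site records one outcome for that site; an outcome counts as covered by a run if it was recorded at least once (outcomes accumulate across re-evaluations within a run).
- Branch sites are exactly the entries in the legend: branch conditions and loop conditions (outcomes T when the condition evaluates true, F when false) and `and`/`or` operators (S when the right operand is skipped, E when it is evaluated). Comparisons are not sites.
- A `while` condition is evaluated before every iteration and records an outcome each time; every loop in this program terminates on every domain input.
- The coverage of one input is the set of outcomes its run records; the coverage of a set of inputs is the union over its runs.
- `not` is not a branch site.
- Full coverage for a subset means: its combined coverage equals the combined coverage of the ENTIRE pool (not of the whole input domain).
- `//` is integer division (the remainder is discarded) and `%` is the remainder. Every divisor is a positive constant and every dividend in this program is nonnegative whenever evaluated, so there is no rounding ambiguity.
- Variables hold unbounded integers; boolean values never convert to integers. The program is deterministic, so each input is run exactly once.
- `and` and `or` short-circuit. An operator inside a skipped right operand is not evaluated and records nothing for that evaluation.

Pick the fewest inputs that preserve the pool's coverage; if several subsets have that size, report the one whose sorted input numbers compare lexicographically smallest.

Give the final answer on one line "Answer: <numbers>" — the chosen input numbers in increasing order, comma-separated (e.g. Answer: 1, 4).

#1 (g=3, s=9) -> B1->T, B1->T, B1->T, B1->T, B1->T, B1->T, B1->T, B1->F, B2->F, B3->T, B3->F, B5->S, B4->F, B7->S, ...; covered: B1=T, B1=F, B2=F, B3=T, B3=F, B4=F, B5=S, B6=F, B7=S
#2 (g=9, s=8) -> B1->T, B1->T, B1->T, B1->T, B1->T, B1->T, B1->T, B1->T, B1->T, B1->T, B1->T, B1->T, B1->T, B1->F, ...; covered: B1=T, B1=F, B2=F, B3=F, B4=F, B5=S, B6=F, B7=E
#3 (g=3, s=10) -> B1->T, B1->T, B1->T, B1->T, B1->T, B1->T, B1->T, B1->F, B2->F, B3->T, B3->F, B5->S, B4->F, B7->S, ...; covered: B1=T, B1=F, B2=F, B3=T, B3=F, B4=F, B5=S, B6=F, B7=S
#4 (g=2, s=3) -> B1->T, B1->T, B1->T, B1->T, B1->T, B1->T, B1->F, B2->T, B3->F, B5->S, B4->F, B7->E, B6->F; covered: B1=T, B1=F, B2=T, B3=F, B4=F, B5=S, B6=F, B7=E
#5 (g=4, s=8) -> B1->T, B1->T, B1->T, B1->T, B1->T, B1->T, B1->T, B1->T, B1->F, B2->F, B3->F, B5->S, B4->F, B7->S, ...; covered: B1=T, B1=F, B2=F, B3=F, B4=F, B5=S, B6=F, B7=S
#6 (g=6, s=1) -> B1->T, B1->T, B1->T, B1->T, B1->T, B1->T, B1->T, B1->T, B1->T, B1->T, B1->F, B2->F, B3->F, B5->E, ...; covered: B1=T, B1=F, B2=F, B3=F, B4=T, B5=E
#7 (g=5, s=1) -> B1->T, B1->T, B1->T, B1->T, B1->T, B1->T, B1->T, B1->T, B1->T, B1->F, B2->F, B3->F, B5->E, B4->T; covered: B1=T, B1=F, B2=F, B3=F, B4=T, B5=E
#8 (g=7, s=1) -> B1->T, B1->T, B1->T, B1->T, B1->T, B1->T, B1->T, B1->T, B1->T, B1->T, B1->T, B1->F, B2->F, B3->F, ...; covered: B1=T, B1=F, B2=F, B3=F, B4=T, B5=E
union over all inputs: B1=T, B1=F, B2=T, B2=F, B3=T, B3=F, B4=T, B4=F, B5=S, B5=E, B6=F, B7=S, B7=E (13 outcomes)
checked all size-1 subsets: none covers 13 outcomes (max 9/13)
checked all size-2 subsets: none covers 13 outcomes (max 11/13)
inputs {1, 4, 6} (size 3) cover everything; no size-3 subset with a lexicographically smaller index list covers all 13

Answer: 1, 4, 6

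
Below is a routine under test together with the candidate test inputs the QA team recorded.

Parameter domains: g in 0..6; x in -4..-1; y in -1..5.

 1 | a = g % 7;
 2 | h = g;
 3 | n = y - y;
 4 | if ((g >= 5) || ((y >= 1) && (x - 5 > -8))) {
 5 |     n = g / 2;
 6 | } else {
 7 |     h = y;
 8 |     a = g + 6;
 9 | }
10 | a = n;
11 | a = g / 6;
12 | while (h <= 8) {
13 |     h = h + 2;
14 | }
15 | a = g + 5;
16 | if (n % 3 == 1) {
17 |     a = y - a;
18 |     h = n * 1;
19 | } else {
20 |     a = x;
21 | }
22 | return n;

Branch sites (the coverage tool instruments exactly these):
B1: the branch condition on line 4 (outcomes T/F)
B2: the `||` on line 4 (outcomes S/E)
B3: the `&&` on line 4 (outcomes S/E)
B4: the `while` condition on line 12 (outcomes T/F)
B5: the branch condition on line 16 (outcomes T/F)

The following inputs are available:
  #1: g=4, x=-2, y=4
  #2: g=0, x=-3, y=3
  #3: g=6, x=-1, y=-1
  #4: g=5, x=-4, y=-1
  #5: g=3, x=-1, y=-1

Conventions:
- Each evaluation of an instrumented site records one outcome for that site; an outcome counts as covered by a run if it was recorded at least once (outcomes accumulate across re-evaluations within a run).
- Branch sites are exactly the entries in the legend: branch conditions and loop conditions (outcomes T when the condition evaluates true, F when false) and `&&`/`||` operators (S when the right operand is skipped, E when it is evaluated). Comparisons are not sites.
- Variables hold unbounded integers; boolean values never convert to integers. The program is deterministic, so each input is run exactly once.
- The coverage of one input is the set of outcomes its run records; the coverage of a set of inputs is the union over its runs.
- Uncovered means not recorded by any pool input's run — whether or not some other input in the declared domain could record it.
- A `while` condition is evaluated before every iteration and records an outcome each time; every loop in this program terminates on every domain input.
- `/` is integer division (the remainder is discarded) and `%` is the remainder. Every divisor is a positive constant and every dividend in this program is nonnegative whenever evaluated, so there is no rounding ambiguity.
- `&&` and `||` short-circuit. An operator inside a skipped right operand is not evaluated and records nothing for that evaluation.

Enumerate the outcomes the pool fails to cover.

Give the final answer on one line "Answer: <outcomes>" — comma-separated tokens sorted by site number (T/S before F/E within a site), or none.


test 1 (g=4, x=-2, y=4) fires B2->E, B3->E, B1->T, B4->T, B4->T, B4->T, B4->F, B5->F; hits B1=T, B2=E, B3=E, B4=T, B4=F, B5=F
test 2 (g=0, x=-3, y=3) fires B2->E, B3->E, B1->F, B4->T, B4->T, B4->T, B4->F, B5->F; hits B1=F, B2=E, B3=E, B4=T, B4=F, B5=F
test 3 (g=6, x=-1, y=-1) fires B2->S, B1->T, B4->T, B4->T, B4->F, B5->F; hits B1=T, B2=S, B4=T, B4=F, B5=F
test 4 (g=5, x=-4, y=-1) fires B2->S, B1->T, B4->T, B4->T, B4->F, B5->F; hits B1=T, B2=S, B4=T, B4=F, B5=F
test 5 (g=3, x=-1, y=-1) fires B2->E, B3->S, B1->F, B4->T, B4->T, B4->T, B4->T, B4->T, B4->F, B5->F; hits B1=F, B2=E, B3=S, B4=T, B4=F, B5=F
union over the pool: B1=T, B1=F, B2=S, B2=E, B3=S, B3=E, B4=T, B4=F, B5=F
uncovered (1 of 10): B5=T
Answer: B5=T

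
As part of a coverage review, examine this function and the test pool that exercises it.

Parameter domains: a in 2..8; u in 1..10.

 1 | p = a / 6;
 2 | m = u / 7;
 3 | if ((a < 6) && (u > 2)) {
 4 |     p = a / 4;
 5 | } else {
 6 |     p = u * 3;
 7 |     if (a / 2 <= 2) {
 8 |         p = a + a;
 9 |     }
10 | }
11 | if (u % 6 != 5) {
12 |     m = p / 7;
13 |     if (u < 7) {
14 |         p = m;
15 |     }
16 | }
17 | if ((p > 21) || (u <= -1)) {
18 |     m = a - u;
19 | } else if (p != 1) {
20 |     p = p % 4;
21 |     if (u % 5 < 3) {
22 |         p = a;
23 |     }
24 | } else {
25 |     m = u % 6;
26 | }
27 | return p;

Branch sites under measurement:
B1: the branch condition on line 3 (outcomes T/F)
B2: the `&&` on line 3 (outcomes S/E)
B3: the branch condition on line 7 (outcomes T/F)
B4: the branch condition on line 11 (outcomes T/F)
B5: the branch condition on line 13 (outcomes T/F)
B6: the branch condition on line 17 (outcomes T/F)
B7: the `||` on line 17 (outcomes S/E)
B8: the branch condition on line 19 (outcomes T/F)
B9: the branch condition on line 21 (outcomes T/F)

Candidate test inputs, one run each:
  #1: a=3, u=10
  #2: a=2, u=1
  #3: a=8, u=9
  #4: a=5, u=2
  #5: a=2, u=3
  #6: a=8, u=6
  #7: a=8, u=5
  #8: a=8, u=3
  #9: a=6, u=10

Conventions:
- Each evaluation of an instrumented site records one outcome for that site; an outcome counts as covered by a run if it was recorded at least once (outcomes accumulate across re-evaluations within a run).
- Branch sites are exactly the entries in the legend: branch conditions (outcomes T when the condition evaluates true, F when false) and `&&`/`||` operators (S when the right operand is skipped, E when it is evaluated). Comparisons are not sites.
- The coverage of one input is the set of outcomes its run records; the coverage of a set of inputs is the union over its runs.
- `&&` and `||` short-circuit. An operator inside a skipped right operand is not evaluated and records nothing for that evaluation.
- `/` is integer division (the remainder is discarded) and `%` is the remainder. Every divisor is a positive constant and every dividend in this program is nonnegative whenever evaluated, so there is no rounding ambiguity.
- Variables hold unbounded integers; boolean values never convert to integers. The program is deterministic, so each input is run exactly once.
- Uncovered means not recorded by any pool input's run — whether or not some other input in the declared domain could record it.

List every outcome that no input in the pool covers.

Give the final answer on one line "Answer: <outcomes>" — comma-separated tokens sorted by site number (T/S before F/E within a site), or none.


#1 (a=3, u=10) -> covered: B1=T, B2=E, B4=T, B5=F, B6=F, B7=E, B8=T, B9=T
#2 (a=2, u=1) -> covered: B1=F, B2=E, B3=T, B4=T, B5=T, B6=F, B7=E, B8=T, B9=T
#3 (a=8, u=9) -> covered: B1=F, B2=S, B3=F, B4=T, B5=F, B6=T, B7=S
#4 (a=5, u=2) -> covered: B1=F, B2=E, B3=T, B4=T, B5=T, B6=F, B7=E, B8=F
#5 (a=2, u=3) -> covered: B1=T, B2=E, B4=T, B5=T, B6=F, B7=E, B8=T, B9=F
#6 (a=8, u=6) -> covered: B1=F, B2=S, B3=F, B4=T, B5=T, B6=F, B7=E, B8=T, B9=T
#7 (a=8, u=5) -> covered: B1=F, B2=S, B3=F, B4=F, B6=F, B7=E, B8=T, B9=T
#8 (a=8, u=3) -> covered: B1=F, B2=S, B3=F, B4=T, B5=T, B6=F, B7=E, B8=F
#9 (a=6, u=10) -> covered: B1=F, B2=S, B3=F, B4=T, B5=F, B6=T, B7=S
union over the pool: B1=T, B1=F, B2=S, B2=E, B3=T, B3=F, B4=T, B4=F, B5=T, B5=F, B6=T, B6=F, B7=S, B7=E, B8=T, B8=F, B9=T, B9=F
uncovered (0 of 18): none
Answer: none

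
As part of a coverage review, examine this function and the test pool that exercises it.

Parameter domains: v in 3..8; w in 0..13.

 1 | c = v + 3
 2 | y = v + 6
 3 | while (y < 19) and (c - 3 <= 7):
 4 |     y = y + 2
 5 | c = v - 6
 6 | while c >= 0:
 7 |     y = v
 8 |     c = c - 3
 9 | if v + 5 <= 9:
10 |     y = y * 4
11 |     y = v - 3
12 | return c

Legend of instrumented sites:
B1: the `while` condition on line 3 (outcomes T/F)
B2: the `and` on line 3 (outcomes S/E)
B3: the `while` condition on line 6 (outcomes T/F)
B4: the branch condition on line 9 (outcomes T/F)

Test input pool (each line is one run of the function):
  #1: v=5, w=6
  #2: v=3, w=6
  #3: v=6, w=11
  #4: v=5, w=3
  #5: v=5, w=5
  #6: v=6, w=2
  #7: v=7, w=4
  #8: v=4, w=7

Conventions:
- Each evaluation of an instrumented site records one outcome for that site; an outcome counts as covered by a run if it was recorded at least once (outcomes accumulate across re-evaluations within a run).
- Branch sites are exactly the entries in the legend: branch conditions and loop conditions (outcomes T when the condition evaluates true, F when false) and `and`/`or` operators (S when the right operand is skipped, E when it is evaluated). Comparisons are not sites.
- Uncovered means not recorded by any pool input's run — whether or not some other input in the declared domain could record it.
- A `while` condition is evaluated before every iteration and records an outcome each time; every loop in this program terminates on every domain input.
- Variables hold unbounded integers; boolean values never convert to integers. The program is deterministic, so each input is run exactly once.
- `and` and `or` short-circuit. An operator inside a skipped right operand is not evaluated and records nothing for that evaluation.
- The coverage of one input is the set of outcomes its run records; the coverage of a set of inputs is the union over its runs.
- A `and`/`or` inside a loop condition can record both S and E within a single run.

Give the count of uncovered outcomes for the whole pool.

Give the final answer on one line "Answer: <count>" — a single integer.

input #1 (v=5, w=6): events B2->E, B1->T, B2->E, B1->T, B2->E, B1->T, B2->E, B1->T, B2->S, B1->F, B3->F, B4->F; covers B1=T, B1=F, B2=S, B2=E, B3=F, B4=F
input #2 (v=3, w=6): events B2->E, B1->T, B2->E, B1->T, B2->E, B1->T, B2->E, B1->T, B2->E, B1->T, B2->S, B1->F, B3->F, B4->T; covers B1=T, B1=F, B2=S, B2=E, B3=F, B4=T
input #3 (v=6, w=11): events B2->E, B1->T, B2->E, B1->T, B2->E, B1->T, B2->E, B1->T, B2->S, B1->F, B3->T, B3->F, B4->F; covers B1=T, B1=F, B2=S, B2=E, B3=T, B3=F, B4=F
input #4 (v=5, w=3): events B2->E, B1->T, B2->E, B1->T, B2->E, B1->T, B2->E, B1->T, B2->S, B1->F, B3->F, B4->F; covers B1=T, B1=F, B2=S, B2=E, B3=F, B4=F
input #5 (v=5, w=5): events B2->E, B1->T, B2->E, B1->T, B2->E, B1->T, B2->E, B1->T, B2->S, B1->F, B3->F, B4->F; covers B1=T, B1=F, B2=S, B2=E, B3=F, B4=F
input #6 (v=6, w=2): events B2->E, B1->T, B2->E, B1->T, B2->E, B1->T, B2->E, B1->T, B2->S, B1->F, B3->T, B3->F, B4->F; covers B1=T, B1=F, B2=S, B2=E, B3=T, B3=F, B4=F
input #7 (v=7, w=4): events B2->E, B1->T, B2->E, B1->T, B2->E, B1->T, B2->S, B1->F, B3->T, B3->F, B4->F; covers B1=T, B1=F, B2=S, B2=E, B3=T, B3=F, B4=F
input #8 (v=4, w=7): events B2->E, B1->T, B2->E, B1->T, B2->E, B1->T, B2->E, B1->T, B2->E, B1->T, B2->S, B1->F, B3->F, B4->T; covers B1=T, B1=F, B2=S, B2=E, B3=F, B4=T
union over the pool: B1=T, B1=F, B2=S, B2=E, B3=T, B3=F, B4=T, B4=F
uncovered (0 of 8): none

Answer: 0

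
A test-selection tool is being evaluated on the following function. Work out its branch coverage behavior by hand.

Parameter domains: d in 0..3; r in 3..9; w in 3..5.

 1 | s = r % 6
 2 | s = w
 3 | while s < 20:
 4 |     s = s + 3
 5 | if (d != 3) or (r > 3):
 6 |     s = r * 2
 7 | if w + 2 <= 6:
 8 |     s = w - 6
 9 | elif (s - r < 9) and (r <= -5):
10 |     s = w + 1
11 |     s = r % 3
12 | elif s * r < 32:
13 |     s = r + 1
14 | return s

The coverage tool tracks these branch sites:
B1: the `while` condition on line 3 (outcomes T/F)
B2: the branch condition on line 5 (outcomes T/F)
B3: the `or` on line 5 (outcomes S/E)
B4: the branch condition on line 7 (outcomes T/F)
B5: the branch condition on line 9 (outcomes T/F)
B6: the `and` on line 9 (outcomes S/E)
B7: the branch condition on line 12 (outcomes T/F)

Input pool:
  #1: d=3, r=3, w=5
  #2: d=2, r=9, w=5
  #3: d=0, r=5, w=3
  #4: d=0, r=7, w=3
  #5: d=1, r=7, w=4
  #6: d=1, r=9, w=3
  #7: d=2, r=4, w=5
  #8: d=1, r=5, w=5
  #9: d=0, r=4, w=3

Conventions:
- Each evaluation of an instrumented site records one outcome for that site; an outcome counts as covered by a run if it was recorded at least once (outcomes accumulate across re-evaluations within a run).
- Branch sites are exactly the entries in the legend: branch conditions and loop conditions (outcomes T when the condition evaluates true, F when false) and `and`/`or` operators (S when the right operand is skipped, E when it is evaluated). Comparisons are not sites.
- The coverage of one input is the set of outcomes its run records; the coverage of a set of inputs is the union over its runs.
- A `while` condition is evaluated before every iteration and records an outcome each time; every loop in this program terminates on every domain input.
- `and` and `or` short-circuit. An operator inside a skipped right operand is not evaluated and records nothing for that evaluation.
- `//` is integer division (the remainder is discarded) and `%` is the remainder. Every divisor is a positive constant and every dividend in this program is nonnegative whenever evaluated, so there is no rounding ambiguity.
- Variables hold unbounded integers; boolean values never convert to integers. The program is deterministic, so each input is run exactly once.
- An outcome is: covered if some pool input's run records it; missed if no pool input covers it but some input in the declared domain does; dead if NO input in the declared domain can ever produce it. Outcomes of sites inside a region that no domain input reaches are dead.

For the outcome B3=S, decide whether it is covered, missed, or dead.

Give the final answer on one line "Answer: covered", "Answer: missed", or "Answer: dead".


B3=S is recorded by pool input(s) 2, 3, 4, 5, 6, 7, 8, 9 -> covered
Answer: covered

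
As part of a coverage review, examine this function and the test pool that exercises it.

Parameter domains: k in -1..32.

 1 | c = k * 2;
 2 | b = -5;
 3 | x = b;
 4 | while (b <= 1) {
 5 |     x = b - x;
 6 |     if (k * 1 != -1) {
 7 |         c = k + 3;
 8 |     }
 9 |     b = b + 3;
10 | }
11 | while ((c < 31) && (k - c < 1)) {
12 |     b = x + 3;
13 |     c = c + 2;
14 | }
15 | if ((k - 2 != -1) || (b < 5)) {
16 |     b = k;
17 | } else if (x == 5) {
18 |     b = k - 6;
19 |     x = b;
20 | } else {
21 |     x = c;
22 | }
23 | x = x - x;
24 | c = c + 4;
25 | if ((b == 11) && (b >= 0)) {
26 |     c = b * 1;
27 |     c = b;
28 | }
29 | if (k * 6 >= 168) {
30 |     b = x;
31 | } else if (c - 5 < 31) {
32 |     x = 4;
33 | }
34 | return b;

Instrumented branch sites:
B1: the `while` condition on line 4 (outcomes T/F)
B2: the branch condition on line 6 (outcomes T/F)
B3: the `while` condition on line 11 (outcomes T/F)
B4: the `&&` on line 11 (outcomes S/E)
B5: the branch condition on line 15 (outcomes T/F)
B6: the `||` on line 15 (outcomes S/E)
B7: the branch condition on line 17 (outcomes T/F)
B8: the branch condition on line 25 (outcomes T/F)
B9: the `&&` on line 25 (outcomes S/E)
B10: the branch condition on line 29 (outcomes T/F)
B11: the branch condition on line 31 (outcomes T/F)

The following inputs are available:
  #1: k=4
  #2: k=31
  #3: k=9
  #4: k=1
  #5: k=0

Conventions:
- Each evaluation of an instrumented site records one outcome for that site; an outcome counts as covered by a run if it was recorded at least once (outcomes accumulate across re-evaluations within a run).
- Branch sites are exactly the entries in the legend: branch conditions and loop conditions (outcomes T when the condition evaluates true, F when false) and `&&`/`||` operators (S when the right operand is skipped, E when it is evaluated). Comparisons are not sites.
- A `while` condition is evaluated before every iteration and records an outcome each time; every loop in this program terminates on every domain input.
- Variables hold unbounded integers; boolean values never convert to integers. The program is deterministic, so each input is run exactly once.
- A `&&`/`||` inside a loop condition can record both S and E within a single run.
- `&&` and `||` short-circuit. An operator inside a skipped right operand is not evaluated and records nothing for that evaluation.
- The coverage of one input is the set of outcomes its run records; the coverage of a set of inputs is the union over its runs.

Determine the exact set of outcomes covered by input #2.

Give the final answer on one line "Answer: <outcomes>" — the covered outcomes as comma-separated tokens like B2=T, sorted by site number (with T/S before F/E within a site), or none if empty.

Running input #2 (k=31), event by event:
  B1->T, B2->T, B1->T, B2->T, B1->T, B2->T, B1->F, B4->S, B3->F, B6->S
  B5->T, B9->S, B8->F, B10->T
collecting distinct outcomes: B1=T, B1=F, B2=T, B3=F, B4=S, B5=T, B6=S, B8=F, B9=S, B10=T

Answer: B1=T, B1=F, B2=T, B3=F, B4=S, B5=T, B6=S, B8=F, B9=S, B10=T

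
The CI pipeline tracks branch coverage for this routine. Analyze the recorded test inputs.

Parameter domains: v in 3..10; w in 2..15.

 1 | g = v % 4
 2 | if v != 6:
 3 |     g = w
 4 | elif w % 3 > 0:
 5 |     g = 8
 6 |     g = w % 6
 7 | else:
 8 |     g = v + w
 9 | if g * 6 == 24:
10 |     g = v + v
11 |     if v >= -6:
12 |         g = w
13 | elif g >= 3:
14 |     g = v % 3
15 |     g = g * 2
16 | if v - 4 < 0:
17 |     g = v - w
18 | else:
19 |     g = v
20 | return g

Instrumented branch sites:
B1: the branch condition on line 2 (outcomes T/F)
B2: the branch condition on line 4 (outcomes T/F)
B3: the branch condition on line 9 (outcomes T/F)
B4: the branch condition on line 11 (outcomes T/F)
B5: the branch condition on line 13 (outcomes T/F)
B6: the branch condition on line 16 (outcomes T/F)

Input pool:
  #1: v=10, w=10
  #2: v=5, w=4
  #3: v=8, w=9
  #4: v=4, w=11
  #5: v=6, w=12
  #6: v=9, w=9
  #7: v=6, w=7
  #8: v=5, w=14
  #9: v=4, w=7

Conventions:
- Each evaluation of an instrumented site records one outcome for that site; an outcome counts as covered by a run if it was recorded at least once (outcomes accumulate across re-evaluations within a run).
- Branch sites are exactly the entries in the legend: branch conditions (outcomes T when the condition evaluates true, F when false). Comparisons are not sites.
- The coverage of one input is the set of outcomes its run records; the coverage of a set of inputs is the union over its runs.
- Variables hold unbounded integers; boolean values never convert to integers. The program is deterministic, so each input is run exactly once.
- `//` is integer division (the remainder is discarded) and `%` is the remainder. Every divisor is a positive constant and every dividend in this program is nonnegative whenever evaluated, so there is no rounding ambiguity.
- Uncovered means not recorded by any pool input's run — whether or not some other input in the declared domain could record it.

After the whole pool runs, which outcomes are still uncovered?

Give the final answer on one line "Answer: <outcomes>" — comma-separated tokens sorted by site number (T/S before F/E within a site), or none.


input #1 (v=10, w=10): events B1->T, B3->F, B5->T, B6->F; covers B1=T, B3=F, B5=T, B6=F
input #2 (v=5, w=4): events B1->T, B3->T, B4->T, B6->F; covers B1=T, B3=T, B4=T, B6=F
input #3 (v=8, w=9): events B1->T, B3->F, B5->T, B6->F; covers B1=T, B3=F, B5=T, B6=F
input #4 (v=4, w=11): events B1->T, B3->F, B5->T, B6->F; covers B1=T, B3=F, B5=T, B6=F
input #5 (v=6, w=12): events B1->F, B2->F, B3->F, B5->T, B6->F; covers B1=F, B2=F, B3=F, B5=T, B6=F
input #6 (v=9, w=9): events B1->T, B3->F, B5->T, B6->F; covers B1=T, B3=F, B5=T, B6=F
input #7 (v=6, w=7): events B1->F, B2->T, B3->F, B5->F, B6->F; covers B1=F, B2=T, B3=F, B5=F, B6=F
input #8 (v=5, w=14): events B1->T, B3->F, B5->T, B6->F; covers B1=T, B3=F, B5=T, B6=F
input #9 (v=4, w=7): events B1->T, B3->F, B5->T, B6->F; covers B1=T, B3=F, B5=T, B6=F
union over the pool: B1=T, B1=F, B2=T, B2=F, B3=T, B3=F, B4=T, B5=T, B5=F, B6=F
uncovered (2 of 12): B4=F, B6=T
Answer: B4=F, B6=T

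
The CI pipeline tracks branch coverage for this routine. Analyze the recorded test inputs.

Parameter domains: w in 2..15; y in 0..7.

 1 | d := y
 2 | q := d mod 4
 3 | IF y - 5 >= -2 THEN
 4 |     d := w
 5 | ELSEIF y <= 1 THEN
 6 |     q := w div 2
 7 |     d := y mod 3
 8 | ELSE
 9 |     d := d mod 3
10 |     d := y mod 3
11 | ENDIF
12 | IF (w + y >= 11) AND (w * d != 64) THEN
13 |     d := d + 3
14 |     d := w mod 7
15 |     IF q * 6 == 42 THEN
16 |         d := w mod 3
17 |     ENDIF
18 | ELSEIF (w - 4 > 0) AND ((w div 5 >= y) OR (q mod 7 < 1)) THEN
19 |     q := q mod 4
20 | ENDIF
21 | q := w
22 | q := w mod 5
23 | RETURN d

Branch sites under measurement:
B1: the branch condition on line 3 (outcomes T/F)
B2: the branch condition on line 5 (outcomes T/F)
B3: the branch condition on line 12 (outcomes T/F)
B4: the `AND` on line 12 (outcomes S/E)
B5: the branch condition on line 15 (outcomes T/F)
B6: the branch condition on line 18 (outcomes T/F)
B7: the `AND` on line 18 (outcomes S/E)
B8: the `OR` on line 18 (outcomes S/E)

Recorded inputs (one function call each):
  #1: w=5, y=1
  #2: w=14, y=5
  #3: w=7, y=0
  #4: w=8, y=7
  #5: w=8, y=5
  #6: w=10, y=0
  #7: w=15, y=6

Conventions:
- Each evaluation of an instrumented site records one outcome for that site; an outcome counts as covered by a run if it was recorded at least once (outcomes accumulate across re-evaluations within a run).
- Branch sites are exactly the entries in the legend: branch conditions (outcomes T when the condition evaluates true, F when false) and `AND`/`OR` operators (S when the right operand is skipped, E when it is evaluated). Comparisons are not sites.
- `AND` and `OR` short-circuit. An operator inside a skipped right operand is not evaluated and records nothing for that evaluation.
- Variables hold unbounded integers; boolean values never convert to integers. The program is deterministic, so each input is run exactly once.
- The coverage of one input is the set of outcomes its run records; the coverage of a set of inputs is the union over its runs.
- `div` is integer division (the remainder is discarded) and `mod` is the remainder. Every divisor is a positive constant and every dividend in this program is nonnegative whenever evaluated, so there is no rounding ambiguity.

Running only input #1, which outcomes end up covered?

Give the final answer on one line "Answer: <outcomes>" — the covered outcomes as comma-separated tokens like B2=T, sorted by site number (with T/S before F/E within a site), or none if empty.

Simulating input #1 (w=5, y=1) step by step:
  B1->F, B2->T, B4->S, B3->F, B7->E, B8->S, B6->T
distinct outcomes covered: B1=F, B2=T, B3=F, B4=S, B6=T, B7=E, B8=S

Answer: B1=F, B2=T, B3=F, B4=S, B6=T, B7=E, B8=S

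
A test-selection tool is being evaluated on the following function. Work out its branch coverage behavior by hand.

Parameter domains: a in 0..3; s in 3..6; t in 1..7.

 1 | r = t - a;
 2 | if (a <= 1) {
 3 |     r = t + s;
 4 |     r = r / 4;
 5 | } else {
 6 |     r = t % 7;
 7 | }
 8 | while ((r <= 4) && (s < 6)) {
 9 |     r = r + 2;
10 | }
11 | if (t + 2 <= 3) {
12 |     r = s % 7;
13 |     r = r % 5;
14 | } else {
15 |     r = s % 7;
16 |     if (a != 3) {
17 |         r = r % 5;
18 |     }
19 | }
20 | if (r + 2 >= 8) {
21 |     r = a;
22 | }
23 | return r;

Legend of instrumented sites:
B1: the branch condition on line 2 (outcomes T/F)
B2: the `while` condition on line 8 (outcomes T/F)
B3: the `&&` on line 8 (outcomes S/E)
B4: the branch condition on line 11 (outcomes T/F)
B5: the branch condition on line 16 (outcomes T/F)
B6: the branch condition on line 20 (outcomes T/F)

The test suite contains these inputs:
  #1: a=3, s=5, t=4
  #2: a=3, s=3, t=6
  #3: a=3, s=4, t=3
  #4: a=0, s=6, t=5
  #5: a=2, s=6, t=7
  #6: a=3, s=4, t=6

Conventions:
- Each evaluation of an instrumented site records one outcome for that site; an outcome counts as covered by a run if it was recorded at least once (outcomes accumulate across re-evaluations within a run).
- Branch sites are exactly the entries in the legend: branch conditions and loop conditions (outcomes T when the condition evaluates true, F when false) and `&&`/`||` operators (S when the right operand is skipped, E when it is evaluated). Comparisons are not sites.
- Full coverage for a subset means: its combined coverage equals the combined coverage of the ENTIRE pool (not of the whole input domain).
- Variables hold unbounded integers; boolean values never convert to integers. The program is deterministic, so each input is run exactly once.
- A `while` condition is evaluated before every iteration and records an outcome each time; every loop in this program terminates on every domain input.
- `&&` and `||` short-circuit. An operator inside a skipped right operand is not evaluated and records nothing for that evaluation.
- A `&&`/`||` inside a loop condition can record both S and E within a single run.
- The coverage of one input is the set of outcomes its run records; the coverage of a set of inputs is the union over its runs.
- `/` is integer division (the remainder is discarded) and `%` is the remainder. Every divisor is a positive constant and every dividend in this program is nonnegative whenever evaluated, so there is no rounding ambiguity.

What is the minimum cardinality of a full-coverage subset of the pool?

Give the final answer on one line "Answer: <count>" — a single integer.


test 1 (a=3, s=5, t=4) hits B1=F, B2=T, B2=F, B3=S, B3=E, B4=F, B5=F, B6=F
test 2 (a=3, s=3, t=6) hits B1=F, B2=F, B3=S, B4=F, B5=F, B6=F
test 3 (a=3, s=4, t=3) hits B1=F, B2=T, B2=F, B3=S, B3=E, B4=F, B5=F, B6=F
test 4 (a=0, s=6, t=5) hits B1=T, B2=F, B3=E, B4=F, B5=T, B6=F
test 5 (a=2, s=6, t=7) hits B1=F, B2=F, B3=E, B4=F, B5=T, B6=F
test 6 (a=3, s=4, t=6) hits B1=F, B2=F, B3=S, B4=F, B5=F, B6=F
union over all inputs: B1=T, B1=F, B2=T, B2=F, B3=S, B3=E, B4=F, B5=T, B5=F, B6=F (10 outcomes)
checked all size-1 subsets: none covers 10 outcomes (max 8/10)
size 2: inputs {1, 4} cover all 10 outcomes, and no lexicographically smaller subset of this size does
Answer: 2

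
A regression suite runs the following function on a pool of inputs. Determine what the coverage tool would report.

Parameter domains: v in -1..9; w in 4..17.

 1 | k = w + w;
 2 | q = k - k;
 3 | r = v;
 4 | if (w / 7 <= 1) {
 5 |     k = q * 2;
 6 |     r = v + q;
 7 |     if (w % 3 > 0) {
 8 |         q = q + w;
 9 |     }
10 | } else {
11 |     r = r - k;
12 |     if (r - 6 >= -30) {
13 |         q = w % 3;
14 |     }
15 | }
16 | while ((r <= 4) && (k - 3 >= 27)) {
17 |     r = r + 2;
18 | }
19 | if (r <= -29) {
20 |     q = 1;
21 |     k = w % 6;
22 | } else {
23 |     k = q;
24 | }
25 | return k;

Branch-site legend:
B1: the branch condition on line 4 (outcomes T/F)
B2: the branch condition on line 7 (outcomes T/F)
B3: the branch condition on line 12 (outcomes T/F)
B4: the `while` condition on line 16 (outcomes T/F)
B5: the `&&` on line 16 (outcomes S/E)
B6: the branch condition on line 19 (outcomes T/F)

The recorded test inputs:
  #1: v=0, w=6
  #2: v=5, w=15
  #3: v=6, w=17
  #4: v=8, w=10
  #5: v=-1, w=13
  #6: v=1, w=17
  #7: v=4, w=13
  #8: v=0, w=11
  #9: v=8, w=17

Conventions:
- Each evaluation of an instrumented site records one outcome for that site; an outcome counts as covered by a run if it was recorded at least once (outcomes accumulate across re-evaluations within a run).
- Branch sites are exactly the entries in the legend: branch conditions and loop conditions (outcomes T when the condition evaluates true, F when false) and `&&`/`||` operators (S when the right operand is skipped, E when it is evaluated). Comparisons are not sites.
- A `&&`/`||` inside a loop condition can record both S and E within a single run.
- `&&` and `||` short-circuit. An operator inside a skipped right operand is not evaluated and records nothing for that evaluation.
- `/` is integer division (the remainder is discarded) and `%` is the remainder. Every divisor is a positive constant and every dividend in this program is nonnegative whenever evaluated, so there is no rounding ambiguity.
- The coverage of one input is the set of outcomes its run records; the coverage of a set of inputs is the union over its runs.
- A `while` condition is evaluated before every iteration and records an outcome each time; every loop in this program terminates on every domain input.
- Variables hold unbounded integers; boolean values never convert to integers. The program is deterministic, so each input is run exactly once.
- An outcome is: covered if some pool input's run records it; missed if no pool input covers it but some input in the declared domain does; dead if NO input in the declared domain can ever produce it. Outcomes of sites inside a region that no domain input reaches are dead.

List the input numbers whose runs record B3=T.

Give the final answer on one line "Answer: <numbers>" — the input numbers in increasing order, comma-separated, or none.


input #1 (v=0, w=6): does not record B3=T
input #2 (v=5, w=15): does not record B3=T
input #3 (v=6, w=17): does not record B3=T
input #4 (v=8, w=10): does not record B3=T
input #5 (v=-1, w=13): does not record B3=T
input #6 (v=1, w=17): does not record B3=T
input #7 (v=4, w=13): does not record B3=T
input #8 (v=0, w=11): does not record B3=T
input #9 (v=8, w=17): does not record B3=T
Answer: none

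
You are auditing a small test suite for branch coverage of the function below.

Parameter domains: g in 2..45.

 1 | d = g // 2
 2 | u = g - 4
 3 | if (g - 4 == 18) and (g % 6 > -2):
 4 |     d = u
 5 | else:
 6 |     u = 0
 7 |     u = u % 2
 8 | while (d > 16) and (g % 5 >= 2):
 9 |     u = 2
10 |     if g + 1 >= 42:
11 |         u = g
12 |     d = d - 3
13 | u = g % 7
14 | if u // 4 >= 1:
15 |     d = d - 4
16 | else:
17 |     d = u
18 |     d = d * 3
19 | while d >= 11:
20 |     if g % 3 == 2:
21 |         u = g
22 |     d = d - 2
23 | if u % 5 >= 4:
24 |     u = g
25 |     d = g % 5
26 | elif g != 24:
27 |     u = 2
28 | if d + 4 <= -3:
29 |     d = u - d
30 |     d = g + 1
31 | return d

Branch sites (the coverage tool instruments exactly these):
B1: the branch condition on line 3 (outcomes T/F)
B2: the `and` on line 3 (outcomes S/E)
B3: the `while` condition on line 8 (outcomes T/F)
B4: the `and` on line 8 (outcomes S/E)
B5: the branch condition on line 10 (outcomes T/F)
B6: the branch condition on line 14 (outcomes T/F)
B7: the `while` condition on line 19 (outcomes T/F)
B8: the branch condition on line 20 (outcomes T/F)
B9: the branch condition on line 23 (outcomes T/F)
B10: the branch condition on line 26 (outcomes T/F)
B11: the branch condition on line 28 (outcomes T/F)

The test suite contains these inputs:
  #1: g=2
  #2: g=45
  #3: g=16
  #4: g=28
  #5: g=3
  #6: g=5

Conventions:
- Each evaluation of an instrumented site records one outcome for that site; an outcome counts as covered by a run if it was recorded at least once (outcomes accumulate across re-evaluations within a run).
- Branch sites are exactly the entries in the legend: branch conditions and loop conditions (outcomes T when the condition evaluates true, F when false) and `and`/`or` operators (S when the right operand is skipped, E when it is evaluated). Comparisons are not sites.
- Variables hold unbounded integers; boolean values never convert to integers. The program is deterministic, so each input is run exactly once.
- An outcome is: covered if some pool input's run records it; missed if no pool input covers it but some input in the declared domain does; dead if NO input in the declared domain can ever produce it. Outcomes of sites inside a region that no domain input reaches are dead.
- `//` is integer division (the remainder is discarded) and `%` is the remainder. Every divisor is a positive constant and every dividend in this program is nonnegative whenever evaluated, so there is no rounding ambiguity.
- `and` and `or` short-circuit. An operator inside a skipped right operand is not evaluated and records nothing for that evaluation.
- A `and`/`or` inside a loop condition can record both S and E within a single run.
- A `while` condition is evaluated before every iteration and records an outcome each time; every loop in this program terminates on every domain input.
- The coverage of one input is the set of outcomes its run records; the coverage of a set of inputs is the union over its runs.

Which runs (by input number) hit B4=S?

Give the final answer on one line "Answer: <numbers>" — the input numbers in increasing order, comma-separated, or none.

input #1 (g=2): records B4=S
input #2 (g=45): does not record B4=S
input #3 (g=16): records B4=S
input #4 (g=28): records B4=S
input #5 (g=3): records B4=S
input #6 (g=5): records B4=S

Answer: 1, 3, 4, 5, 6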